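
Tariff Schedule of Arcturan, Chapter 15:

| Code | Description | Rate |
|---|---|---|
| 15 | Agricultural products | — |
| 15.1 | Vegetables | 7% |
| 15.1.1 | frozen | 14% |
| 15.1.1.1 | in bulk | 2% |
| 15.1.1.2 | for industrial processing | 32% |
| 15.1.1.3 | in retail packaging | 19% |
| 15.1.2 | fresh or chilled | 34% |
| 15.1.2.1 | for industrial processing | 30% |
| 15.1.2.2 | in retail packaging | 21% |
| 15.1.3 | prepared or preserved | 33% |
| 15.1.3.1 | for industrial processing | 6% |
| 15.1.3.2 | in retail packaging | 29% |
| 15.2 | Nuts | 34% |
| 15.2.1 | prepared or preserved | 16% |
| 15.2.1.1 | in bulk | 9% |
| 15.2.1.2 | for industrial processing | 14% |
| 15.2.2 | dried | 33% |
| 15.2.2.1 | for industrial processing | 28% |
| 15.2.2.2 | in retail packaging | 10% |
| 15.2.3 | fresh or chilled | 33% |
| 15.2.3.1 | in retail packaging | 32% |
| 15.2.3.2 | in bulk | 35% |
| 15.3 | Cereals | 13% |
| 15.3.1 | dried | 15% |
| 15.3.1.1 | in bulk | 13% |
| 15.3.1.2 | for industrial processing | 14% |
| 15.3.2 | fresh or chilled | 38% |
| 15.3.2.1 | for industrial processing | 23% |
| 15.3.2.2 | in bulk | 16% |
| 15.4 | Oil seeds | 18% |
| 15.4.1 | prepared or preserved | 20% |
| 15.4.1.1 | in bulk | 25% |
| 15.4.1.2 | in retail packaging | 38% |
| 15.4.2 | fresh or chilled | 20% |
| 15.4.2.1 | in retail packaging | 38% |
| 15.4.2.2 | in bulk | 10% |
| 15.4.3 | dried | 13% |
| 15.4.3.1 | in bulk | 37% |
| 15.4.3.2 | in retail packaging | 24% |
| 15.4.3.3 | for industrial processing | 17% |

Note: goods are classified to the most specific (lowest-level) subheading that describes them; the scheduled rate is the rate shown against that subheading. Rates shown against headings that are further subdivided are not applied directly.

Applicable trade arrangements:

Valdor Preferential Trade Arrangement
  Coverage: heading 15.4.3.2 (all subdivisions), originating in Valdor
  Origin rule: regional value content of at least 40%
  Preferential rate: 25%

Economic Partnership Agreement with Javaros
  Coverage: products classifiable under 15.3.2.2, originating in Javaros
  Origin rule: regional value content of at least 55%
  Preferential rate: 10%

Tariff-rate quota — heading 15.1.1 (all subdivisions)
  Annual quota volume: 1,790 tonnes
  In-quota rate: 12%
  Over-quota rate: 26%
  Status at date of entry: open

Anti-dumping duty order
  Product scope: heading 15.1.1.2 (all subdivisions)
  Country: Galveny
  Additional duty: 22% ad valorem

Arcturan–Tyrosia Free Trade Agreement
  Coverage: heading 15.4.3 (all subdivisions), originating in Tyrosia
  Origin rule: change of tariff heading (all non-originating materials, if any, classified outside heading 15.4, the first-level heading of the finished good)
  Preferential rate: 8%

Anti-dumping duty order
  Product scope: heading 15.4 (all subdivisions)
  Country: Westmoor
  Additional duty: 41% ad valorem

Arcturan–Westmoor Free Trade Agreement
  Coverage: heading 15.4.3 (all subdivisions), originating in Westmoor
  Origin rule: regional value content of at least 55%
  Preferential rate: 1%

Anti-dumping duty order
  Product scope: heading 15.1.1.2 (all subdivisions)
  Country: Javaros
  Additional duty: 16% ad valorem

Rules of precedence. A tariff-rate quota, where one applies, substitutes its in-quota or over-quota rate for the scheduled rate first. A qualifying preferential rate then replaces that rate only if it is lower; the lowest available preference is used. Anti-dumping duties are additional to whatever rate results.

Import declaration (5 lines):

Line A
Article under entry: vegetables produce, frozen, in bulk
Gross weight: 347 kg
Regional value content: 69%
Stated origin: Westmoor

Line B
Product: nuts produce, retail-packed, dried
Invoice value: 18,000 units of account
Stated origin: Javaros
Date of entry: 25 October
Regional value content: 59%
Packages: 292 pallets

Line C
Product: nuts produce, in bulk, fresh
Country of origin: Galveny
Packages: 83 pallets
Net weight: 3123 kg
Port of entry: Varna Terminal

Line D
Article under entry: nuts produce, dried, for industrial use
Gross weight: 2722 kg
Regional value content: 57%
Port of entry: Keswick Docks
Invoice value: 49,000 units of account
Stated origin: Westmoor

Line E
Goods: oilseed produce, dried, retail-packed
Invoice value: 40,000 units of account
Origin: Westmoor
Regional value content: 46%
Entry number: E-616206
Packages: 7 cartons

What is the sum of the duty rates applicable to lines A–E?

150%

Line A: vegetables → 15.1; frozen → 15.1.1; in bulk → 15.1.1.1. Scheduled 2%. quota on 15.1.1 open → in-quota 12%; Westmoor agreement on 15.4.3: 15.1.1.1 not covered. → 12%.
Line B: nuts → 15.2; dried → 15.2.2; retail-packed → 15.2.2.2. Scheduled 10%. Javaros agreement on 15.3.2.2: 15.2.2.2 not covered. → 10%.
Line C: nuts → 15.2; fresh → 15.2.3; in bulk → 15.2.3.2. Scheduled 35%. No special measure applies. → 35%.
Line D: nuts → 15.2; dried → 15.2.2; for industrial use → 15.2.2.1. Scheduled 28%. Westmoor agreement on 15.4.3: 15.2.2.1 not covered. → 28%.
Line E: oilseed → 15.4; dried → 15.4.3; retail-packed → 15.4.3.2. Scheduled 24%. Westmoor agreement on 15.4.3: RVC < 55%; anti-dumping (Westmoor, 15.4): +41%; total 24% + 41% = 65%. → 65%.
Sum: 12% + 10% + 35% + 28% + 65% = 150%.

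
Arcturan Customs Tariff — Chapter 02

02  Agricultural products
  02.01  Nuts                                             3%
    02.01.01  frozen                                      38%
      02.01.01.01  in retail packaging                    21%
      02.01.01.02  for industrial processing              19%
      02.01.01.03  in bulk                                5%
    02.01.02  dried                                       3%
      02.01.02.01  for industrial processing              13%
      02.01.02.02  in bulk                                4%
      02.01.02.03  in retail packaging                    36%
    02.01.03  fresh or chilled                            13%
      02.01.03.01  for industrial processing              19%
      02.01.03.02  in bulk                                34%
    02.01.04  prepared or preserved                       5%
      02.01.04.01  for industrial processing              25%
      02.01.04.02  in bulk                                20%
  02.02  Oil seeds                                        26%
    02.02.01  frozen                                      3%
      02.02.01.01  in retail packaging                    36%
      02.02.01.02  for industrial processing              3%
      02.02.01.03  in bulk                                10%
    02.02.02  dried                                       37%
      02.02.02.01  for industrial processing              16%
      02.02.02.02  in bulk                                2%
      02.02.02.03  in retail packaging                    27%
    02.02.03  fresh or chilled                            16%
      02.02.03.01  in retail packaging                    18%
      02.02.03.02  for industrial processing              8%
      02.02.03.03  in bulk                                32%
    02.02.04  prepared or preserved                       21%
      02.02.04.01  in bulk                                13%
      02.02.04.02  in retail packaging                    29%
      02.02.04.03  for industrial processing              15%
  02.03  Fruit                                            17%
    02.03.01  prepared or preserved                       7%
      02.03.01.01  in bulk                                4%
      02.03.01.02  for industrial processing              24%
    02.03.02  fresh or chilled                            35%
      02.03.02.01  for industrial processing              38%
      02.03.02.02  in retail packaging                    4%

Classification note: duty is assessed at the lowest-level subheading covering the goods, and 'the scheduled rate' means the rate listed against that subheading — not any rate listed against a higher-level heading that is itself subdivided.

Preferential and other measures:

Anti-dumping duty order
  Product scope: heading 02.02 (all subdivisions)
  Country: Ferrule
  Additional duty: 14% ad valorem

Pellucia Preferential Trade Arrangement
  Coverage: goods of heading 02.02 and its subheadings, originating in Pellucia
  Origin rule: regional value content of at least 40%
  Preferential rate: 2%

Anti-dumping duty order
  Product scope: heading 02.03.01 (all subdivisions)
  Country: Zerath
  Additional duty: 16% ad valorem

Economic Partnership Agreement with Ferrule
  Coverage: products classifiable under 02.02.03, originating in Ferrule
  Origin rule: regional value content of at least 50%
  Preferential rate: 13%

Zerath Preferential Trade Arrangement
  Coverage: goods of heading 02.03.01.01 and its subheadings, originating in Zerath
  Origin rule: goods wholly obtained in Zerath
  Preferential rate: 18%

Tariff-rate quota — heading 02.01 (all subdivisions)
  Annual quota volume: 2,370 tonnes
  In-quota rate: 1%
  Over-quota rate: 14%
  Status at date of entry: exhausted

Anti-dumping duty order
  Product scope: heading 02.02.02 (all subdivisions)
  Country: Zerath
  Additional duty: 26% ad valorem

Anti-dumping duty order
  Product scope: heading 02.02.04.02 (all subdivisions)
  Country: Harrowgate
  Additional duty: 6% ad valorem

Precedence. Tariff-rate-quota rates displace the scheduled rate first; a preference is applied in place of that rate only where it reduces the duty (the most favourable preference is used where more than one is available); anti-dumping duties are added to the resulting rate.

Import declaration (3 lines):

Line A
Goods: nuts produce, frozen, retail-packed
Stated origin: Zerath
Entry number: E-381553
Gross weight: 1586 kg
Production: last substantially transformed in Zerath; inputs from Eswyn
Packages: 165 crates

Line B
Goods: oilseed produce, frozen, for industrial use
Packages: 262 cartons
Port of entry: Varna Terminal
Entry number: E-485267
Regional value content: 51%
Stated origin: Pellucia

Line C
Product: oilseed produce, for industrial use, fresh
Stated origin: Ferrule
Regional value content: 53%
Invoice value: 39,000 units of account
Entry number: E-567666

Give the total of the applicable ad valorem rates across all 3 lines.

Line A: nuts → 02.01; frozen → 02.01.01; retail-packed → 02.01.01.01. Scheduled 21%. quota on 02.01 exhausted → over-quota 14%; Zerath agreement on 02.03.01.01: 02.01.01.01 not covered. → 14%.
Line B: oilseed → 02.02; frozen → 02.02.01; for industrial use → 02.02.01.02. Scheduled 3%. Pellucia agreement on 02.02: RVC ≥ 40% → 2% available; preferential 2%. → 2%.
Line C: oilseed → 02.02; fresh → 02.02.03; for industrial use → 02.02.03.02. Scheduled 8%. Ferrule agreement on 02.02.03: RVC ≥ 50% → 13% available; preference 13% not lower than 8% → no reduction; anti-dumping (Ferrule, 02.02): +14%; total 8% + 14% = 22%. → 22%.
Sum: 14% + 2% + 22% = 38%.

38%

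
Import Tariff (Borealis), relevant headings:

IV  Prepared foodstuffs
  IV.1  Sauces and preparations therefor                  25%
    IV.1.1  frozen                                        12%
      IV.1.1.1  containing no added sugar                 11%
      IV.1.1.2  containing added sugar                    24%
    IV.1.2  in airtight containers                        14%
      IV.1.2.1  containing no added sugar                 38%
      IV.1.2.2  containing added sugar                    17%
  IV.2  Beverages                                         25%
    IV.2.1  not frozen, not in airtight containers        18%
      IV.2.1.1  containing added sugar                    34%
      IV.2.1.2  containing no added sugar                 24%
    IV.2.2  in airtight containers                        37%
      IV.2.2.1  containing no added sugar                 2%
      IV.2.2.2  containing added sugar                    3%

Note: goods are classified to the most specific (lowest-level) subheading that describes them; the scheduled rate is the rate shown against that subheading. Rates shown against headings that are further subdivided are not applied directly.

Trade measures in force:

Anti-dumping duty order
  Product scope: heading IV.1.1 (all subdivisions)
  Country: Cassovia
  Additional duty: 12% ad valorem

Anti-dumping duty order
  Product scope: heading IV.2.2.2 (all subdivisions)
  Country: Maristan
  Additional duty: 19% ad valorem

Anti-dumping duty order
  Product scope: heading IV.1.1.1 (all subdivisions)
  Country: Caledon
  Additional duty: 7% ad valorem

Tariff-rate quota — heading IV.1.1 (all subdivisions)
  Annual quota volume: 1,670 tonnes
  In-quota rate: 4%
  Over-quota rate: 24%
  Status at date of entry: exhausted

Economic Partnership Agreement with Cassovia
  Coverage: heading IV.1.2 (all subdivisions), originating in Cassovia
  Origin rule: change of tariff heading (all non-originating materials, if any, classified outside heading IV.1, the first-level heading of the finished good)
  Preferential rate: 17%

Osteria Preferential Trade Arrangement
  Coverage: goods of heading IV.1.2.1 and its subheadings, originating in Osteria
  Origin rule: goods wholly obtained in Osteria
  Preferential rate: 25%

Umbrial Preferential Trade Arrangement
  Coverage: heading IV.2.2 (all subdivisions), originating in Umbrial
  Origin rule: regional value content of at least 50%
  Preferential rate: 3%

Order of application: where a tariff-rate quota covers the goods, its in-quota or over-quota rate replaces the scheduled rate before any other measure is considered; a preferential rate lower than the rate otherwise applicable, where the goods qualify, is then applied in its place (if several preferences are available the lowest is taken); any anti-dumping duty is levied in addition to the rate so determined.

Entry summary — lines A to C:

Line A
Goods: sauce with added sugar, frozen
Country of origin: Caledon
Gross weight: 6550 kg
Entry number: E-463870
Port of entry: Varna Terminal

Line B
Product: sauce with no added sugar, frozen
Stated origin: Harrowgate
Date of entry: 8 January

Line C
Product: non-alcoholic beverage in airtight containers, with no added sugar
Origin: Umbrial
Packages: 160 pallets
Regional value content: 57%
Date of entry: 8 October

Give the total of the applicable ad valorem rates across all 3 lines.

Line A: sauce → IV.1; frozen → IV.1.1; with added sugar → IV.1.1.2. Scheduled 24%. quota on IV.1.1 exhausted → over-quota 24%. → 24%.
Line B: sauce → IV.1; frozen → IV.1.1; with no added sugar → IV.1.1.1. Scheduled 11%. quota on IV.1.1 exhausted → over-quota 24%. → 24%.
Line C: non-alcoholic beverage → IV.2; in airtight containers → IV.2.2; with no added sugar → IV.2.2.1. Scheduled 2%. Umbrial agreement on IV.2.2: RVC ≥ 50% → 3% available; preference 3% not lower than 2% → no reduction. → 2%.
Sum: 24% + 24% + 2% = 50%.

50%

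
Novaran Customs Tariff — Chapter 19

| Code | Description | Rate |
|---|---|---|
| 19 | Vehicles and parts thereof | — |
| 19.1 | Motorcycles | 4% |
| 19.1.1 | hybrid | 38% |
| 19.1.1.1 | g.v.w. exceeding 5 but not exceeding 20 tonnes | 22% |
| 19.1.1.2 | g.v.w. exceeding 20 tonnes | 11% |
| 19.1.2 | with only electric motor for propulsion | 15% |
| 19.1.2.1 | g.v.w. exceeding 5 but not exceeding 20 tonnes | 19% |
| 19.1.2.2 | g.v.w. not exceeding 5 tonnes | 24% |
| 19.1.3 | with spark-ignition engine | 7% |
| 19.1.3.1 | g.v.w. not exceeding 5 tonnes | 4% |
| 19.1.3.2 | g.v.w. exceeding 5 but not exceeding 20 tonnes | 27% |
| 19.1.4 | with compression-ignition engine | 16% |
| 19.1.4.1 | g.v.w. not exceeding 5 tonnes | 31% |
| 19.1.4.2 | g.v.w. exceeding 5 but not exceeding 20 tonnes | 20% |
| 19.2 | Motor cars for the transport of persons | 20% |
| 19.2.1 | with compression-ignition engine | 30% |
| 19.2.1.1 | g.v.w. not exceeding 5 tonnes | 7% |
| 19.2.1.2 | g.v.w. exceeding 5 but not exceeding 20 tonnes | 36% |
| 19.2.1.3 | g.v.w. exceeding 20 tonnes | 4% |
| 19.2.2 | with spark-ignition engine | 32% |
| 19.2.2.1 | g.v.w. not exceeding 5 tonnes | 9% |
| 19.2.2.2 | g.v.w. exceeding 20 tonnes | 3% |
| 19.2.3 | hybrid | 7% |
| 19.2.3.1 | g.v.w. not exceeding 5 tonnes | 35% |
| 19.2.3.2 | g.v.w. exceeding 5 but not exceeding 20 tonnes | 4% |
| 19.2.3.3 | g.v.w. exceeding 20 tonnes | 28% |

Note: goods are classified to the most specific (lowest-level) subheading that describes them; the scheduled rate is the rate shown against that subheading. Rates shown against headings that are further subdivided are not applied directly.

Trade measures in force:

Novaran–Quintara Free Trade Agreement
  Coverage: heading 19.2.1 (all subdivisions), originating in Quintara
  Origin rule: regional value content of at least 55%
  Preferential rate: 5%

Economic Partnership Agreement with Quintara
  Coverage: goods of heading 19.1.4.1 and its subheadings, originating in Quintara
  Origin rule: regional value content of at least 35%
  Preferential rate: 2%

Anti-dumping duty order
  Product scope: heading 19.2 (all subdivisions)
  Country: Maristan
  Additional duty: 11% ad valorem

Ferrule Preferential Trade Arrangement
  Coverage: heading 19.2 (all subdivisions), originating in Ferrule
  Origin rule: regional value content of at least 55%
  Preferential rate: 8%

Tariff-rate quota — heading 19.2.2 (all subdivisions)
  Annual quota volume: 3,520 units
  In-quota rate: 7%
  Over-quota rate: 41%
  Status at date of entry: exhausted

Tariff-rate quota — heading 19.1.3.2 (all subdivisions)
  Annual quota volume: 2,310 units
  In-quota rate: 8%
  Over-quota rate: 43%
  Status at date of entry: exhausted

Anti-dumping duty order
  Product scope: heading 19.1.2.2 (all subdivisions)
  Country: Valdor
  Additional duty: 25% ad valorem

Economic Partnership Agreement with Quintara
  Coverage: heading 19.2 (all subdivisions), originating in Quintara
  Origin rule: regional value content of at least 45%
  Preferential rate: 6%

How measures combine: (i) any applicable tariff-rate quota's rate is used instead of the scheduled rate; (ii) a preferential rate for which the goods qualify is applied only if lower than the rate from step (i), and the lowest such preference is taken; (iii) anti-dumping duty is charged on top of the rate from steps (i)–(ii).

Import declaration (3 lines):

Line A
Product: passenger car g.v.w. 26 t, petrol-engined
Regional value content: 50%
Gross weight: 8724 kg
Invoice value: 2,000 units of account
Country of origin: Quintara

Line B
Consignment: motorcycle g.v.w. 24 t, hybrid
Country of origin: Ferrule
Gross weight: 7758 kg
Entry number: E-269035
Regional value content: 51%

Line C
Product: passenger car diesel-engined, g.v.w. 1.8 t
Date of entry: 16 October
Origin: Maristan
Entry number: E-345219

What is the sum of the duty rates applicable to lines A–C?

Line A: passenger car → 19.2; petrol-engined → 19.2.2; g.v.w. 26 t → 19.2.2.2. Scheduled 3%. quota on 19.2.2 exhausted → over-quota 41%; Quintara agreement on 19.2.1: 19.2.2.2 not covered; Quintara agreement on 19.1.4.1: 19.2.2.2 not covered; Quintara agreement on 19.2: RVC ≥ 45% → 6% available; preferential 6%. → 6%.
Line B: motorcycle → 19.1; hybrid → 19.1.1; g.v.w. 24 t → 19.1.1.2. Scheduled 11%. Ferrule agreement on 19.2: 19.1.1.2 not covered. → 11%.
Line C: passenger car → 19.2; diesel-engined → 19.2.1; g.v.w. 1.8 t → 19.2.1.1. Scheduled 7%. anti-dumping (Maristan, 19.2): +11%; total 7% + 11% = 18%. → 18%.
Sum: 6% + 11% + 18% = 35%.

35%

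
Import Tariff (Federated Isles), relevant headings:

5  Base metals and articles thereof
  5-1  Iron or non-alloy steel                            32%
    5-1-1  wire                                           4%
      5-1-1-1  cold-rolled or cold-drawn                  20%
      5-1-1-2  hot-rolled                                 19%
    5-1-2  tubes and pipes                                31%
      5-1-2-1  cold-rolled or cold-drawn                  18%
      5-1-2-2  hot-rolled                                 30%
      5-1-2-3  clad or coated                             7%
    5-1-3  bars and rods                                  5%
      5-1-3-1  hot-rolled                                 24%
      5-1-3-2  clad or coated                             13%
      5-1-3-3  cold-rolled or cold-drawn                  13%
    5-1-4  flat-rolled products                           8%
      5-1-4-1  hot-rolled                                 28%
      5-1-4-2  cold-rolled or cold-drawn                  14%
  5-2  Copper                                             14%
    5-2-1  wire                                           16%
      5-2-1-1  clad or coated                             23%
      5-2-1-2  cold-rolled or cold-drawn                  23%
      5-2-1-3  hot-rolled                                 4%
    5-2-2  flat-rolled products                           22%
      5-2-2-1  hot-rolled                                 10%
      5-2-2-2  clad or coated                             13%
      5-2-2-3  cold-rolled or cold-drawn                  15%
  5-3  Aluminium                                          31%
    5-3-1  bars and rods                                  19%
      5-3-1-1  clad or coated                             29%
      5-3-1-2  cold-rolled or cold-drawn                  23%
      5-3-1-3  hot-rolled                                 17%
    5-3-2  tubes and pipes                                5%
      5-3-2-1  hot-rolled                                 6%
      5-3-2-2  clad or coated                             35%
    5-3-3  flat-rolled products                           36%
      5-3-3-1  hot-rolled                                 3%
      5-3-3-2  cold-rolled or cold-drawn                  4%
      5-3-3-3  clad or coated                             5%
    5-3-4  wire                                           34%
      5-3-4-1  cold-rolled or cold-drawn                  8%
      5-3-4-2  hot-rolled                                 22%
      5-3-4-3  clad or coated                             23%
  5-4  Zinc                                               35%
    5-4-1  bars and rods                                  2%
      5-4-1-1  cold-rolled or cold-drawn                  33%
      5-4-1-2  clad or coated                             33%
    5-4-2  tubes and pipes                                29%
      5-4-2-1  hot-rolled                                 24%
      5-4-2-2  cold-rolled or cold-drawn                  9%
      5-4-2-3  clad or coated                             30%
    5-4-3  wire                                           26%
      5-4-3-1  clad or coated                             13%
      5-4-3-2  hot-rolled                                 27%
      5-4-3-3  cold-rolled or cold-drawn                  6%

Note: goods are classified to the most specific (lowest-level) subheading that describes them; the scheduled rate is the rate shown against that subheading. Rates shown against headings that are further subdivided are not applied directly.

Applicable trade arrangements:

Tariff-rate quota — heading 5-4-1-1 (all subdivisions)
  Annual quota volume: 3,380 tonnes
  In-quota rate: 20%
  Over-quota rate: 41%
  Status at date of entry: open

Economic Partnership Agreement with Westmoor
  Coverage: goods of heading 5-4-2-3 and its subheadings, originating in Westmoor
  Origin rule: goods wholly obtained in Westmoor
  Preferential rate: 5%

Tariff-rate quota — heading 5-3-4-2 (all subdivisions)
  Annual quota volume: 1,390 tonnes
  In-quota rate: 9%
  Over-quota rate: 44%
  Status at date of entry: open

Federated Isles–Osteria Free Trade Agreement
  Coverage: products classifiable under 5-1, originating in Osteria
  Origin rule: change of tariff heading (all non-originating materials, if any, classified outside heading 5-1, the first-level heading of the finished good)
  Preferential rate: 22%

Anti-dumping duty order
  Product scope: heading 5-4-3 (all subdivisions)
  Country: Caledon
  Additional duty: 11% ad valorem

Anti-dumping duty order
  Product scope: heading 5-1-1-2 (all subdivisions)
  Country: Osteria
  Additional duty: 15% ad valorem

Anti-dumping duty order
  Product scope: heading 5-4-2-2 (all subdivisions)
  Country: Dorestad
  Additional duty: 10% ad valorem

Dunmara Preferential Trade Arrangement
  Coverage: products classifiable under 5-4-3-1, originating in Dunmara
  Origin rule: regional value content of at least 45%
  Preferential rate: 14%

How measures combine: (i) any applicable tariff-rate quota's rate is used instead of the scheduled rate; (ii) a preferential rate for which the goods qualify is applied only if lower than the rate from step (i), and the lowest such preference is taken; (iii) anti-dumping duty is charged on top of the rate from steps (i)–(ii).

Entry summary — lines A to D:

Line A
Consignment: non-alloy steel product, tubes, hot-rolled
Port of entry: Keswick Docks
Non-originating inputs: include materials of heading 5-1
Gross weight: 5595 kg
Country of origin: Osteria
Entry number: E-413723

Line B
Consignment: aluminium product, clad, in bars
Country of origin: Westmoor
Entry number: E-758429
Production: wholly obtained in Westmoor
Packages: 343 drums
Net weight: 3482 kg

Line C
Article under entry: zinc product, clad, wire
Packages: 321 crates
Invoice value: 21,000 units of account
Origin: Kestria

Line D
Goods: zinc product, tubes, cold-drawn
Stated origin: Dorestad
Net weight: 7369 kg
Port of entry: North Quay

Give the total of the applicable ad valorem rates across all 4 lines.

91%

Line A: non-alloy steel → 5-1; tubes → 5-1-2; hot-rolled → 5-1-2-2. Scheduled 30%. Osteria agreement on 5-1: CTH not met. → 30%.
Line B: aluminium → 5-3; in bars → 5-3-1; clad → 5-3-1-1. Scheduled 29%. Westmoor agreement on 5-4-2-3: 5-3-1-1 not covered. → 29%.
Line C: zinc → 5-4; wire → 5-4-3; clad → 5-4-3-1. Scheduled 13%. No special measure applies. → 13%.
Line D: zinc → 5-4; tubes → 5-4-2; cold-drawn → 5-4-2-2. Scheduled 9%. anti-dumping (Dorestad, 5-4-2-2): +10%; total 9% + 10% = 19%. → 19%.
Sum: 30% + 29% + 13% + 19% = 91%.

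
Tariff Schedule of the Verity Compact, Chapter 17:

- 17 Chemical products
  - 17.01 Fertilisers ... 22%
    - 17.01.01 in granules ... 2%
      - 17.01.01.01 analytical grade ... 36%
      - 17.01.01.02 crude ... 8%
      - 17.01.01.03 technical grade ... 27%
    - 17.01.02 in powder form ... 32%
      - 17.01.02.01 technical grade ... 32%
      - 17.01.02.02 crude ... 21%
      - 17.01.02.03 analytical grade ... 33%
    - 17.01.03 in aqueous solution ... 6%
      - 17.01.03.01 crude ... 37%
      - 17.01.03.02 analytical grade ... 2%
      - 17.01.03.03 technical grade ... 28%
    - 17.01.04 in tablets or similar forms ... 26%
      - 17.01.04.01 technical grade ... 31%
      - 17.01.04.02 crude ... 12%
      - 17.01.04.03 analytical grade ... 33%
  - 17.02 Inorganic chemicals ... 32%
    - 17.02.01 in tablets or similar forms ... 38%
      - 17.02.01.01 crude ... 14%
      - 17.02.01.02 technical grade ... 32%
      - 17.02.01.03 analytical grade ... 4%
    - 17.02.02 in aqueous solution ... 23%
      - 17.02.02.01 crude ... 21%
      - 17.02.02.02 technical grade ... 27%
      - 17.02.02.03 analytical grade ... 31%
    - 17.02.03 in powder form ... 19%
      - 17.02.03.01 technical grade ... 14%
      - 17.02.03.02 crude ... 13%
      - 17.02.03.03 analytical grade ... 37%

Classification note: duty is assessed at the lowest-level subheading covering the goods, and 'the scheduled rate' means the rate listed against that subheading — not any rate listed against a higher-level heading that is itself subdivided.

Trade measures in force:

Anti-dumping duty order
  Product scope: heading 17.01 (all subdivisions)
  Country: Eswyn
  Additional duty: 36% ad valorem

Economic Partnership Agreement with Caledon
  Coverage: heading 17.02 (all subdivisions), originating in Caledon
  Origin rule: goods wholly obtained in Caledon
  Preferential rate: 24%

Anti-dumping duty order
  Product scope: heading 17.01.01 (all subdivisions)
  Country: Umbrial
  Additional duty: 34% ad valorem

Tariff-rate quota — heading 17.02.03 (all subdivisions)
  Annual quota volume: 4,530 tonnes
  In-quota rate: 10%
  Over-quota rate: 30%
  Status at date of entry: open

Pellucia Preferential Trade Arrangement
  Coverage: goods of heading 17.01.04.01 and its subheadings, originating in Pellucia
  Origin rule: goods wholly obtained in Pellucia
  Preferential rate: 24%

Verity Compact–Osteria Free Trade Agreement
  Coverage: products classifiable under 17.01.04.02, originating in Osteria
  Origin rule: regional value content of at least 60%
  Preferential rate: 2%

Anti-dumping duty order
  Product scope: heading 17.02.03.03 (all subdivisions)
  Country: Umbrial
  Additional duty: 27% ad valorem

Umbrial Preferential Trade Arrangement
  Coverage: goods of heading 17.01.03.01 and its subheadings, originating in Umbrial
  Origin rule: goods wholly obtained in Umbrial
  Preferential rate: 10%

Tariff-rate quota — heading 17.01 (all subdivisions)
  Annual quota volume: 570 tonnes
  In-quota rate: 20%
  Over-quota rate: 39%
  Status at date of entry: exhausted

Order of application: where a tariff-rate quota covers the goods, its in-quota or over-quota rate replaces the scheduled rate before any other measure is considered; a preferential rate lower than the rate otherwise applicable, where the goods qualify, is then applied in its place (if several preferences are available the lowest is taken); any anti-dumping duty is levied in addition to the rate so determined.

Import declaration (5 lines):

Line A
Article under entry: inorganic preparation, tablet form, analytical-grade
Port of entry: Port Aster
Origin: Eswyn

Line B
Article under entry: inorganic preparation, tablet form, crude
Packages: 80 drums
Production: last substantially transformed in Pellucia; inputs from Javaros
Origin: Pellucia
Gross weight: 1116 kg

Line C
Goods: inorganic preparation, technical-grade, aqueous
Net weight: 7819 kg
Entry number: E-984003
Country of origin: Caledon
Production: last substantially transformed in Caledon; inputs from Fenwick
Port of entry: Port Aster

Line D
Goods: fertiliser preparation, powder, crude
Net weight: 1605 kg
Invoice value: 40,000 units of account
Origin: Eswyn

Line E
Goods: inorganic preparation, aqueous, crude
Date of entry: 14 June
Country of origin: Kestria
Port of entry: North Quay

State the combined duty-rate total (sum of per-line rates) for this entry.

141%

Line A: inorganic → 17.02; tablet form → 17.02.01; analytical-grade → 17.02.01.03. Scheduled 4%. No special measure applies. → 4%.
Line B: inorganic → 17.02; tablet form → 17.02.01; crude → 17.02.01.01. Scheduled 14%. Pellucia agreement on 17.01.04.01: 17.02.01.01 not covered. → 14%.
Line C: inorganic → 17.02; aqueous → 17.02.02; technical-grade → 17.02.02.02. Scheduled 27%. Caledon agreement on 17.02: not wholly obtained. → 27%.
Line D: fertiliser → 17.01; powder → 17.01.02; crude → 17.01.02.02. Scheduled 21%. quota on 17.01 exhausted → over-quota 39%; anti-dumping (Eswyn, 17.01): +36%; total 39% + 36% = 75%. → 75%.
Line E: inorganic → 17.02; aqueous → 17.02.02; crude → 17.02.02.01. Scheduled 21%. No special measure applies. → 21%.
Sum: 4% + 14% + 27% + 75% + 21% = 141%.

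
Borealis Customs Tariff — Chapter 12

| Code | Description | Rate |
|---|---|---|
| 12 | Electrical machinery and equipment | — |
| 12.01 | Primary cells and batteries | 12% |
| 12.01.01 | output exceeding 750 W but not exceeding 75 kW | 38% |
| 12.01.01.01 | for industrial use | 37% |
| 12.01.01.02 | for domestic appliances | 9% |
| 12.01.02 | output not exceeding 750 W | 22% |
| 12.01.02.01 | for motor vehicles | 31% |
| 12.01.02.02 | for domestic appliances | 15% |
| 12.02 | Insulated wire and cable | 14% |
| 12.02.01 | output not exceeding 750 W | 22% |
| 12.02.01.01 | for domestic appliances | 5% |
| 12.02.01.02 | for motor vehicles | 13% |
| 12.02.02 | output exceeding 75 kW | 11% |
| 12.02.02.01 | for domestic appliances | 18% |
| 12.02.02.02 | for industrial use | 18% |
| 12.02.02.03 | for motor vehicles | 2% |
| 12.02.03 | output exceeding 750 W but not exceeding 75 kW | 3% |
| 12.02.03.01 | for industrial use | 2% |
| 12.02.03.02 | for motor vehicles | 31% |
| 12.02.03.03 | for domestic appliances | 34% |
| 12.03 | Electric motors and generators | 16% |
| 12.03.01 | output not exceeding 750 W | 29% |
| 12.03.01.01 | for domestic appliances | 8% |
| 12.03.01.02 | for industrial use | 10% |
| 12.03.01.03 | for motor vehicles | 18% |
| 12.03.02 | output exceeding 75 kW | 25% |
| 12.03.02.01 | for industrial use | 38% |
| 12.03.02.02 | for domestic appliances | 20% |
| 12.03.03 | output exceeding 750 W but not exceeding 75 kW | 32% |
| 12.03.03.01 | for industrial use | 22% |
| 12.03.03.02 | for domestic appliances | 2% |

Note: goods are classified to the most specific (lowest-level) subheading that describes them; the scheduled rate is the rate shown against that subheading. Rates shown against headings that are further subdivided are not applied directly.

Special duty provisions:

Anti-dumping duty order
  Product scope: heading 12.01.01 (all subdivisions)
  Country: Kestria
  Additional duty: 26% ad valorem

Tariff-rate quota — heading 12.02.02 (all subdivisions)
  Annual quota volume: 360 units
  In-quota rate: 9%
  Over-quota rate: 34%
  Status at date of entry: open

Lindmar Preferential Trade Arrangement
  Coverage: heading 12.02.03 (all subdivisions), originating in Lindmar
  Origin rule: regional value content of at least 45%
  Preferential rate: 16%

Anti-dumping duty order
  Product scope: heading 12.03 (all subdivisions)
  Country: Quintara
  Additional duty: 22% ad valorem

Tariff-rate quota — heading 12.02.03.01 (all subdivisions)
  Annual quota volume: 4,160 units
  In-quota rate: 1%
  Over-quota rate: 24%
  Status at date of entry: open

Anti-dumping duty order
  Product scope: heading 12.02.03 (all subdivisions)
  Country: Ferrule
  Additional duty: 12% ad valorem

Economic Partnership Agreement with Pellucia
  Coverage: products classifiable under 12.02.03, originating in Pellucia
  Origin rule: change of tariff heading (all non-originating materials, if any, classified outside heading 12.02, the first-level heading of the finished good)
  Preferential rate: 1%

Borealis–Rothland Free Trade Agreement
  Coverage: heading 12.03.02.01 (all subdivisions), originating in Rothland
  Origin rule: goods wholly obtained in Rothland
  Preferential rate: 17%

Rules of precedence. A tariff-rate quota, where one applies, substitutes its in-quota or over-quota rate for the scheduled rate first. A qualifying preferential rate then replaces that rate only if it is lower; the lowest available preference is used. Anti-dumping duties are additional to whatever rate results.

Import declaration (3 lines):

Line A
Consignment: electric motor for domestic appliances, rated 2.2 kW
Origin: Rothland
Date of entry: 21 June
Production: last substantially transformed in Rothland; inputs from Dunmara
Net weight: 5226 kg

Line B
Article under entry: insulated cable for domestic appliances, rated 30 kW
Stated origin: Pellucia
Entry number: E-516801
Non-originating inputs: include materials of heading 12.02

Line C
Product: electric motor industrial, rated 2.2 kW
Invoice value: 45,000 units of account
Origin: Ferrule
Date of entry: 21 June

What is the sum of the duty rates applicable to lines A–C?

Line A: electric motor → 12.03; rated 2.2 kW → 12.03.03; for domestic appliances → 12.03.03.02. Scheduled 2%. Rothland agreement on 12.03.02.01: 12.03.03.02 not covered. → 2%.
Line B: insulated cable → 12.02; rated 30 kW → 12.02.03; for domestic appliances → 12.02.03.03. Scheduled 34%. Pellucia agreement on 12.02.03: CTH not met. → 34%.
Line C: electric motor → 12.03; rated 2.2 kW → 12.03.03; industrial → 12.03.03.01. Scheduled 22%. No special measure applies. → 22%.
Sum: 2% + 34% + 22% = 58%.

58%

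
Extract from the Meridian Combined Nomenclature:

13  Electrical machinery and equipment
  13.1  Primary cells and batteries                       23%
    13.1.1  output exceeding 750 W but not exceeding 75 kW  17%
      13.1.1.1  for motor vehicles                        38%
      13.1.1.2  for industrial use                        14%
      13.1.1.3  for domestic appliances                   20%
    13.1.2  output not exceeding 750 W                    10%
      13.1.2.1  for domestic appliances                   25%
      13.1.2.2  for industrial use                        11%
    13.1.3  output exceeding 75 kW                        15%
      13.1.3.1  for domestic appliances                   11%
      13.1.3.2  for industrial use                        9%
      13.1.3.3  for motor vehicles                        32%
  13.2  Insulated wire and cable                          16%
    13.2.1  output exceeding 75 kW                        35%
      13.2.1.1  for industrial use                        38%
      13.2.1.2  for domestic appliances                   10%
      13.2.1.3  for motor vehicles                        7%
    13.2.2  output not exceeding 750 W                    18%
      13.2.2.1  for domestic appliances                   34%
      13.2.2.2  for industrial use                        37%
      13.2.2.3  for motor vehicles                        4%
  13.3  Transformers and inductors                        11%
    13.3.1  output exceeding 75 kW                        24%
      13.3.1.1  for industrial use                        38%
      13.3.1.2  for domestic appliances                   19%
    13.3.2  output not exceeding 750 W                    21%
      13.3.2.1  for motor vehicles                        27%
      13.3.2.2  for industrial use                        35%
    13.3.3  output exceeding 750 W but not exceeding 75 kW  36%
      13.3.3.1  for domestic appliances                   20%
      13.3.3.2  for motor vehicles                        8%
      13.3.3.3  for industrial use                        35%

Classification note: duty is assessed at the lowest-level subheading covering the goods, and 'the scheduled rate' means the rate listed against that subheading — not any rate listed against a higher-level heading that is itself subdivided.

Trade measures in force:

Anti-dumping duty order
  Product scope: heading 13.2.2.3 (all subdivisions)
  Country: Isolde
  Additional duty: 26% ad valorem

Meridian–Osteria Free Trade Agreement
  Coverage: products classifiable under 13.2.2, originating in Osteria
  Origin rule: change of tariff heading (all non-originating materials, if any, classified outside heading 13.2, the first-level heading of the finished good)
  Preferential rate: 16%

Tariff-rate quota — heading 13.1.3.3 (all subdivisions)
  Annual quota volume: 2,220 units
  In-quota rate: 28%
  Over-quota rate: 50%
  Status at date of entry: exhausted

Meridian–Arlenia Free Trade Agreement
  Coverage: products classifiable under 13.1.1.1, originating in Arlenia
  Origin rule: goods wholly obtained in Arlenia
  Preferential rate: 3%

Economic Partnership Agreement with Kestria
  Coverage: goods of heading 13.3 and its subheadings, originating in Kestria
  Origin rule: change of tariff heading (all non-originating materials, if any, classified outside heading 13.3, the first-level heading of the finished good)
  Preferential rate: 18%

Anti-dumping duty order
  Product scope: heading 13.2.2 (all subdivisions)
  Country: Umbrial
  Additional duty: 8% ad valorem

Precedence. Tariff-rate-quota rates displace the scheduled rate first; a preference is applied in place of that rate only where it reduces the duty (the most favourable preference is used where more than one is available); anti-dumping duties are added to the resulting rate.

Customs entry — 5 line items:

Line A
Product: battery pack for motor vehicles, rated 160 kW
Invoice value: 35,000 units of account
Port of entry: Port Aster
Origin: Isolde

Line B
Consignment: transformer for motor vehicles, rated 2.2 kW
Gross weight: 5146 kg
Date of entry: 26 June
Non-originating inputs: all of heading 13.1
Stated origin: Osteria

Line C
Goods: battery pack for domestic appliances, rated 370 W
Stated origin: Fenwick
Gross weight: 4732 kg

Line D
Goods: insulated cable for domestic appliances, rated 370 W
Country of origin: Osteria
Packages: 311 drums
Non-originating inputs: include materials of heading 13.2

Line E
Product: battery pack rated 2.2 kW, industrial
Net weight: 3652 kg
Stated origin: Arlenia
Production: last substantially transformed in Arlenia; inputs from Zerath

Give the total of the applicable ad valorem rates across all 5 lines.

Line A: battery pack → 13.1; rated 160 kW → 13.1.3; for motor vehicles → 13.1.3.3. Scheduled 32%. quota on 13.1.3.3 exhausted → over-quota 50%. → 50%.
Line B: transformer → 13.3; rated 2.2 kW → 13.3.3; for motor vehicles → 13.3.3.2. Scheduled 8%. Osteria agreement on 13.2.2: 13.3.3.2 not covered. → 8%.
Line C: battery pack → 13.1; rated 370 W → 13.1.2; for domestic appliances → 13.1.2.1. Scheduled 25%. No special measure applies. → 25%.
Line D: insulated cable → 13.2; rated 370 W → 13.2.2; for domestic appliances → 13.2.2.1. Scheduled 34%. Osteria agreement on 13.2.2: CTH not met. → 34%.
Line E: battery pack → 13.1; rated 2.2 kW → 13.1.1; industrial → 13.1.1.2. Scheduled 14%. Arlenia agreement on 13.1.1.1: 13.1.1.2 not covered. → 14%.
Sum: 50% + 8% + 25% + 34% + 14% = 131%.

131%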